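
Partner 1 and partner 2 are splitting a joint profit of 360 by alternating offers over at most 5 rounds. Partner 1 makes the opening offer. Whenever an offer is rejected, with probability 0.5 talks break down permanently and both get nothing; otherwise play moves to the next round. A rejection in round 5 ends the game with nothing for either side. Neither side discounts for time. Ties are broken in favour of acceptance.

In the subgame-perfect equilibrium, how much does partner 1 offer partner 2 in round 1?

112.5

Round 5 (partner 1 proposes): rejection yields 0 for partner 2; partner 1 offers 0 and keeps 360.
Round 4 (partner 2 proposes): rejecting gives partner 1 an expected 0.5 × 360 = 180, so partner 2 offers 180, keeping 180.
Round 3 (partner 1 proposes): rejecting gives partner 2 an expected 0.5 × 180 = 90; partner 1 offers that and keeps 270.
Round 2 (partner 2 proposes): rejecting gives partner 1 an expected 0.5 × 270 = 135; partner 2 offers that and keeps 225.
Round 1 (partner 1 proposes): rejecting gives partner 2 an expected 0.5 × 225 = 112.5. Partner 1 offers 112.5 and keeps 360 − 112.5 = 247.5.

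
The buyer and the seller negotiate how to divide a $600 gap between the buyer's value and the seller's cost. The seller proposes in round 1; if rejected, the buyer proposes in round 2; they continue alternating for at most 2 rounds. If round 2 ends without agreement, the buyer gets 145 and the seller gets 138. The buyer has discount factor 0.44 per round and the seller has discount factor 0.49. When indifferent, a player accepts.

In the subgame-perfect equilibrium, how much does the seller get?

396.72

By backward induction:
Round 2 (the buyer proposes): the seller gets 138 if talks fail, so the buyer offers 138 and keeps 462.
Round 1 (the seller proposes): the buyer can get 462 next round, worth 0.44 × 462 = 203.28 now; the seller offers that and keeps 396.72.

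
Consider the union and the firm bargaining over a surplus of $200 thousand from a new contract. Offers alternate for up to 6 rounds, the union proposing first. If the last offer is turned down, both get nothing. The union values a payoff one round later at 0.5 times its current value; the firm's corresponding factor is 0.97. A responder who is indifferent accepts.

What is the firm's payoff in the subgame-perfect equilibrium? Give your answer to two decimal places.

Round 6 (the firm proposes): the union will accept anything ≥ 0, so the firm offers 0 and keeps 200.
Round 5 (the union proposes): the firm can get 200 next round, worth 0.97 × 200 = 194 now, so the union offers 194, keeping 6.
Round 4 (the firm proposes): the union can get 6 next round, worth 0.5 × 6 = 3 now. The firm offers 3 and keeps 200 − 3 = 197.
Round 3 (the union proposes): the firm can get 197 next round, worth 0.97 × 197 = 191.09 now, so the union offers 191.09, keeping 8.91.
Round 2 (the firm proposes): the union can get 8.91 next round, worth 0.5 × 8.91 = 4.455 now; the firm offers that and keeps 195.545.
Round 1 (the union proposes): the firm can get 195.545 next round, worth 0.97 × 195.545 = 189.67865 now. The union offers 189.67865 and keeps 200 − 189.67865 = 10.32135.

189.68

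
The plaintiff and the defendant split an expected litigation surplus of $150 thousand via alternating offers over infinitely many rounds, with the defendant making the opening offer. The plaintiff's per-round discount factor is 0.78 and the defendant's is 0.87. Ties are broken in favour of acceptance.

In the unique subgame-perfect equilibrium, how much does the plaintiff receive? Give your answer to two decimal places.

When the defendant proposes, the plaintiff accepts any offer worth at least 0.78 times what the plaintiff would get by proposing next round; and vice versa.
This gives x = 150 − 0.78y and y = 150 − 0.87x, where x and y are each side's share when it proposes.
Hence (1 − 0.78·0.87)x = 150(1 − 0.78), i.e. 0.3214·x = 33.
x ≈ 102.6758; the plaintiff's share is 150 − x ≈ 47.3242.

47.32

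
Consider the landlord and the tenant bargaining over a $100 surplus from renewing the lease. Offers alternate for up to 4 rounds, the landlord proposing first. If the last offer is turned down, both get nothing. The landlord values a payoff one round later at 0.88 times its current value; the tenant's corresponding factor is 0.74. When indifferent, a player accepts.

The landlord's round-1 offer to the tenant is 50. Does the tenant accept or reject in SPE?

Round 4 (the tenant proposes): rejection yields 0 for the landlord; the tenant offers 0 and keeps 100.
Round 3 (the landlord proposes): the tenant can get 100 next round, worth 0.74 × 100 = 74 now; the landlord offers that and keeps 26.
Round 2 (the tenant proposes): the landlord can get 26 next round, worth 0.88 × 26 = 22.88 now, so the tenant offers 22.88, keeping 77.12.
So by rejecting in round 1, the tenant gets 77.12 next round, worth 0.74 × 77.12 = 57.0688 now.
Offer 50 < 57.0688, so the tenant rejects.

Reject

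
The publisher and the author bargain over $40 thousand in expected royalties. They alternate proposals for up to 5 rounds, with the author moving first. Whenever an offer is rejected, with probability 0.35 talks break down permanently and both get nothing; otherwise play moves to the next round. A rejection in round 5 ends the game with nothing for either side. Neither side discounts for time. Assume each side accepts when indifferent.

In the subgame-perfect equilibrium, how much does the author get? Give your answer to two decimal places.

27.06

Round 5 (the author proposes): rejection yields 0 for the publisher; the author offers 0 and keeps 40.
Round 4 (the publisher proposes): rejecting gives the author an expected 0.65 × 40 = 26, so the publisher offers 26, keeping 14.
Round 3 (the author proposes): rejecting gives the publisher an expected 0.65 × 14 = 9.1; the author offers that and keeps 30.9.
Round 2 (the publisher proposes): rejecting gives the author an expected 0.65 × 30.9 = 20.085; the publisher offers that and keeps 19.915.
Round 1 (the author proposes): rejecting gives the publisher an expected 0.65 × 19.915 = 12.94475, so the author offers 12.94475, keeping 27.05525.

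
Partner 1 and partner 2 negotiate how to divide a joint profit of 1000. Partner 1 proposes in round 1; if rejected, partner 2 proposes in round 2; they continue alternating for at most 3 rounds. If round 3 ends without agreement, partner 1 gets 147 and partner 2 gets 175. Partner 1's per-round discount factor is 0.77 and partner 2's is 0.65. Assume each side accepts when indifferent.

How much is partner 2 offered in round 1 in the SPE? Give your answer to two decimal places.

Round 3 (partner 1 proposes): partner 2 gets 175 if talks fail, so partner 1 offers 175 and keeps 825.
Round 2 (partner 2 proposes): partner 1 can get 825 next round, worth 0.77 × 825 = 635.25 now; partner 2 offers that and keeps 364.75.
Round 1 (partner 1 proposes): partner 2 can get 364.75 next round, worth 0.65 × 364.75 = 237.0875 now, so partner 1 offers 237.0875, keeping 762.9125.

237.09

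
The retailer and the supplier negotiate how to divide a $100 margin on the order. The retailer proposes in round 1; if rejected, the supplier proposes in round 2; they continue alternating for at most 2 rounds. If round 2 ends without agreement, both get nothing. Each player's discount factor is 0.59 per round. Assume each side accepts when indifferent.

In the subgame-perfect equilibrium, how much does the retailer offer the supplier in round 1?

59

Round 2 (the supplier proposes): the retailer will accept anything ≥ 0, so the supplier offers 0 and keeps 100.
Round 1 (the retailer proposes): the supplier can get 100 next round, worth 0.59 × 100 = 59 now; the retailer offers that and keeps 41.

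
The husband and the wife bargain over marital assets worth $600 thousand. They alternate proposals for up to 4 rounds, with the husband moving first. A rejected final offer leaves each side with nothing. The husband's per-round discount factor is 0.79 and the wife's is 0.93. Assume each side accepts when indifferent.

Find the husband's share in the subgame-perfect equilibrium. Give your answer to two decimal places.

72.86

Round 4 (the wife proposes): the husband will accept anything ≥ 0, so the wife offers 0 and keeps 600.
Round 3 (the husband proposes): the wife can get 600 next round, worth 0.93 × 600 = 558 now. The husband offers 558 and keeps 600 − 558 = 42.
Round 2 (the wife proposes): the husband can get 42 next round, worth 0.79 × 42 = 33.18 now. The wife offers 33.18 and keeps 600 − 33.18 = 566.82.
Round 1 (the husband proposes): the wife can get 566.82 next round, worth 0.93 × 566.82 = 527.1426 now, so the husband offers 527.1426, keeping 72.8574.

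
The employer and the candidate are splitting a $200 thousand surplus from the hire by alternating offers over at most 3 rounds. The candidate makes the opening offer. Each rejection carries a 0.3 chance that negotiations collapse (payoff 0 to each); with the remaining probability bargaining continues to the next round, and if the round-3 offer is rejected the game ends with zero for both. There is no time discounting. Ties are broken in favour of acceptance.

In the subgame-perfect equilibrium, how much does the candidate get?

158

Round 3 (the candidate proposes): the employer will accept anything ≥ 0, so the candidate offers 0 and keeps 200.
Round 2 (the employer proposes): rejecting gives the candidate an expected 0.7 × 200 = 140; the employer offers that and keeps 60.
Round 1 (the candidate proposes): rejecting gives the employer an expected 0.7 × 60 = 42. The candidate offers 42 and keeps 200 − 42 = 158.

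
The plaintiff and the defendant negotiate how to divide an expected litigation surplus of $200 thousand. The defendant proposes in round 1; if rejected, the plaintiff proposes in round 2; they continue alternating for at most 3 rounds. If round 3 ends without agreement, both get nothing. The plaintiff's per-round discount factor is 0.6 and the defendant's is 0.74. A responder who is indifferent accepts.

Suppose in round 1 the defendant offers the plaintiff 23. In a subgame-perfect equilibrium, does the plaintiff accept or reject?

Reject

Round 3 (the defendant proposes): the plaintiff will accept anything ≥ 0, so the defendant offers 0 and keeps 200.
Round 2 (the plaintiff proposes): the defendant can get 200 next round, worth 0.74 × 200 = 148 now, so the plaintiff offers 148, keeping 52.
So by rejecting in round 1, the plaintiff gets 52 next round, worth 0.6 × 52 = 31.2 now.
Offer 23 < 31.2, so the plaintiff rejects.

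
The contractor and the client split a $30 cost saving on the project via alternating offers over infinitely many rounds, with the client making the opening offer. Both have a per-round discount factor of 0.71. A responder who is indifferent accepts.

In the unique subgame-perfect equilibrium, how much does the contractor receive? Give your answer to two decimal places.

12.46

Let x be the client's share when the client proposes and y be the contractor's share when the contractor proposes.
The contractor accepts iff offered ≥ 0.71·y, so x = 30 − 0.71y. Symmetrically y = 30 − 0.71x.
Substituting: x = 30 − 0.71(30 − 0.71x), giving x(1 − 0.71·0.71) = 30(1 − 0.71).
So x = 30 × 0.29 / 0.4959 ≈ 17.5439, and the contractor receives 30 − x ≈ 12.4561.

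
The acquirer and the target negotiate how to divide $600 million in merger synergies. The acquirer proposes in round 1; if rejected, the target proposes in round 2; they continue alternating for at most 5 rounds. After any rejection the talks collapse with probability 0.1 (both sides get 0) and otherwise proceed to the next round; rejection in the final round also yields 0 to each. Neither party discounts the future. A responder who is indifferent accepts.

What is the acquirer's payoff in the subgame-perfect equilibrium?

502.26

Round 5 (the acquirer proposes): the target will accept anything ≥ 0, so the acquirer offers 0 and keeps 600.
Round 4 (the target proposes): rejecting gives the acquirer an expected 0.9 × 600 = 540. The target offers 540 and keeps 600 − 540 = 60.
Round 3 (the acquirer proposes): rejecting gives the target an expected 0.9 × 60 = 54; the acquirer offers that and keeps 546.
Round 2 (the target proposes): rejecting gives the acquirer an expected 0.9 × 546 = 491.4, so the target offers 491.4, keeping 108.6.
Round 1 (the acquirer proposes): rejecting gives the target an expected 0.9 × 108.6 = 97.74, so the acquirer offers 97.74, keeping 502.26.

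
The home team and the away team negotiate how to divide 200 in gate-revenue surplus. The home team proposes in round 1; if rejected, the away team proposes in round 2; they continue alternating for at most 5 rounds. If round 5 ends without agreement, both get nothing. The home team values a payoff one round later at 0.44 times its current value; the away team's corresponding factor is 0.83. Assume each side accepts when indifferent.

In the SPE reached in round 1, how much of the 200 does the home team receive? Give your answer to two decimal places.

Round 5 (the home team proposes): the away team will accept anything ≥ 0, so the home team offers 0 and keeps 200.
Round 4 (the away team proposes): the home team can get 200 next round, worth 0.44 × 200 = 88 now; the away team offers that and keeps 112.
Round 3 (the home team proposes): the away team can get 112 next round, worth 0.83 × 112 = 92.96 now. The home team offers 92.96 and keeps 200 − 92.96 = 107.04.
Round 2 (the away team proposes): the home team can get 107.04 next round, worth 0.44 × 107.04 = 47.0976 now, so the away team offers 47.0976, keeping 152.9024.
Round 1 (the home team proposes): the away team can get 152.9024 next round, worth 0.83 × 152.9024 = 126.908992 now, so the home team offers 126.908992, keeping 73.091008.

73.09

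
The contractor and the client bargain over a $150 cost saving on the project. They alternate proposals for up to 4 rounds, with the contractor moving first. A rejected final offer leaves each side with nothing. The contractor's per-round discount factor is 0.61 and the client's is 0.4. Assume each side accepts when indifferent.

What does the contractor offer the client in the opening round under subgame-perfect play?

38.04

Solve by backward induction from round 4.
Round 4 (the client proposes): the contractor will accept anything ≥ 0, so the client offers 0 and keeps 150.
Round 3 (the contractor proposes): the client can get 150 next round, worth 0.4 × 150 = 60 now; the contractor offers that and keeps 90.
Round 2 (the client proposes): the contractor can get 90 next round, worth 0.61 × 90 = 54.9 now, so the client offers 54.9, keeping 95.1.
Round 1 (the contractor proposes): the client can get 95.1 next round, worth 0.4 × 95.1 = 38.04 now. The contractor offers 38.04 and keeps 150 − 38.04 = 111.96.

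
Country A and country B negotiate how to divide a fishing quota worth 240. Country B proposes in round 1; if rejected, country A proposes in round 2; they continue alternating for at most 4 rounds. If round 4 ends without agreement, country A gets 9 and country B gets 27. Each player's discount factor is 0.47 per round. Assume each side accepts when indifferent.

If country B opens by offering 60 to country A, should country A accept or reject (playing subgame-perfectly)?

Work out country A's continuation value if the offer is rejected.
Round 4 (country A proposes): country B gets 27 if talks fail, so country A offers 27 and keeps 213.
Round 3 (country B proposes): country A can get 213 next round, worth 0.47 × 213 = 100.11 now. Country B offers 100.11 and keeps 240 − 100.11 = 139.89.
Round 2 (country A proposes): country B can get 139.89 next round, worth 0.47 × 139.89 = 65.7483 now, so country A offers 65.7483, keeping 174.2517.
So by rejecting in round 1, country A gets 174.2517 next round, worth 0.47 × 174.2517 = 81.898299 now.
Offer 60 < 81.898299, so country A rejects.

Reject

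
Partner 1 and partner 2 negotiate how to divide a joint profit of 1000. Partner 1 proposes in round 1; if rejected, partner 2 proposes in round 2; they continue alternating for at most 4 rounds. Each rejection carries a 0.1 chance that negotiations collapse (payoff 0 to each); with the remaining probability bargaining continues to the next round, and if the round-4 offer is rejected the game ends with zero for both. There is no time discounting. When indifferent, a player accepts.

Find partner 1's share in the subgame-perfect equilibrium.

By backward induction:
Round 4 (partner 2 proposes): rejection yields 0 for partner 1; partner 2 offers 0 and keeps 1000.
Round 3 (partner 1 proposes): rejecting gives partner 2 an expected 0.9 × 1000 = 900; partner 1 offers that and keeps 100.
Round 2 (partner 2 proposes): rejecting gives partner 1 an expected 0.9 × 100 = 90. Partner 2 offers 90 and keeps 1000 − 90 = 910.
Round 1 (partner 1 proposes): rejecting gives partner 2 an expected 0.9 × 910 = 819. Partner 1 offers 819 and keeps 1000 − 819 = 181.

181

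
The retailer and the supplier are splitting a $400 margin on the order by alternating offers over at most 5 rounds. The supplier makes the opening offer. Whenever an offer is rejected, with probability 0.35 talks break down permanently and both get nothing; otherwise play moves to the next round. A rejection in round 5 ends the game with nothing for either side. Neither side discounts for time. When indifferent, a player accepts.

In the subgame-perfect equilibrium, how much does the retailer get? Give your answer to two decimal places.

Round 5 (the supplier proposes): the retailer will accept anything ≥ 0, so the supplier offers 0 and keeps 400.
Round 4 (the retailer proposes): rejecting gives the supplier an expected 0.65 × 400 = 260; the retailer offers that and keeps 140.
Round 3 (the supplier proposes): rejecting gives the retailer an expected 0.65 × 140 = 91. The supplier offers 91 and keeps 400 − 91 = 309.
Round 2 (the retailer proposes): rejecting gives the supplier an expected 0.65 × 309 = 200.85, so the retailer offers 200.85, keeping 199.15.
Round 1 (the supplier proposes): rejecting gives the retailer an expected 0.65 × 199.15 = 129.4475, so the supplier offers 129.4475, keeping 270.5525.

129.45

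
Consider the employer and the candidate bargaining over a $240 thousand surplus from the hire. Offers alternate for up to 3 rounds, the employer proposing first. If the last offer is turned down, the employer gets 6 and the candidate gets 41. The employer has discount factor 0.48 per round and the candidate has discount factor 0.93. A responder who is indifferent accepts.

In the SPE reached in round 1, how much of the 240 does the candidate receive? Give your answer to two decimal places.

Solve by backward induction from round 3.
Round 3 (the employer proposes): the candidate gets 41 if talks fail, so the employer offers 41 and keeps 199.
Round 2 (the candidate proposes): the employer can get 199 next round, worth 0.48 × 199 = 95.52 now. The candidate offers 95.52 and keeps 240 − 95.52 = 144.48.
Round 1 (the employer proposes): the candidate can get 144.48 next round, worth 0.93 × 144.48 = 134.3664 now; the employer offers that and keeps 105.6336.

134.37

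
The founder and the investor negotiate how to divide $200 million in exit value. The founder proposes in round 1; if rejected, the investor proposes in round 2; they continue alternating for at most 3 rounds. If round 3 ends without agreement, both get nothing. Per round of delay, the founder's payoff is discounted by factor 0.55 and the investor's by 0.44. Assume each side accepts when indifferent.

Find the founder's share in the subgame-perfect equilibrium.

Work backward from the last round.
Round 3 (the founder proposes): rejection yields 0 for the investor; the founder offers 0 and keeps 200.
Round 2 (the investor proposes): the founder can get 200 next round, worth 0.55 × 200 = 110 now; the investor offers that and keeps 90.
Round 1 (the founder proposes): the investor can get 90 next round, worth 0.44 × 90 = 39.6 now, so the founder offers 39.6, keeping 160.4.

160.4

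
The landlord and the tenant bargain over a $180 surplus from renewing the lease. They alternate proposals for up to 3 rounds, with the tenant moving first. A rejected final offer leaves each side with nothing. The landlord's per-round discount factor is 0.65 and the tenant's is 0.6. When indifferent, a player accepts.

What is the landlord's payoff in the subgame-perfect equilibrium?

By backward induction:
Round 3 (the tenant proposes): rejection yields 0 for the landlord; the tenant offers 0 and keeps 180.
Round 2 (the landlord proposes): the tenant can get 180 next round, worth 0.6 × 180 = 108 now; the landlord offers that and keeps 72.
Round 1 (the tenant proposes): the landlord can get 72 next round, worth 0.65 × 72 = 46.8 now. The tenant offers 46.8 and keeps 180 − 46.8 = 133.2.

46.8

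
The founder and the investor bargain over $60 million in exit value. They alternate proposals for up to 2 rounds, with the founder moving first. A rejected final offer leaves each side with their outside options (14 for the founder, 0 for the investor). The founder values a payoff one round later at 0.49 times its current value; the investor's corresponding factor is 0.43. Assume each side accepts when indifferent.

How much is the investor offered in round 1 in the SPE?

Round 2 (the investor proposes): the founder gets 14 if talks fail, so the investor offers 14 and keeps 46.
Round 1 (the founder proposes): the investor can get 46 next round, worth 0.43 × 46 = 19.78 now. The founder offers 19.78 and keeps 60 − 19.78 = 40.22.

19.78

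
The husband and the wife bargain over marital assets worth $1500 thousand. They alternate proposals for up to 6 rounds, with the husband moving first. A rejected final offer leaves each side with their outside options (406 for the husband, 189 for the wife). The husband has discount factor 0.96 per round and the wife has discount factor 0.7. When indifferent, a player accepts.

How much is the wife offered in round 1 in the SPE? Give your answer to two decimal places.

416.05

Round 6 (the wife proposes): the husband gets 406 if talks fail, so the wife offers 406 and keeps 1094.
Round 5 (the husband proposes): the wife can get 1094 next round, worth 0.7 × 1094 = 765.8 now; the husband offers that and keeps 734.2.
Round 4 (the wife proposes): the husband can get 734.2 next round, worth 0.96 × 734.2 = 704.832 now. The wife offers 704.832 and keeps 1500 − 704.832 = 795.168.
Round 3 (the husband proposes): the wife can get 795.168 next round, worth 0.7 × 795.168 = 556.6176 now. The husband offers 556.6176 and keeps 1500 − 556.6176 = 943.3824.
Round 2 (the wife proposes): the husband can get 943.3824 next round, worth 0.96 × 943.3824 = 905.647104 now; the wife offers that and keeps 594.352896.
Round 1 (the husband proposes): the wife can get 594.352896 next round, worth 0.7 × 594.352896 = 416.0470272 now. The husband offers 416.0470272 and keeps 1500 − 416.0470272 = 1083.9529728.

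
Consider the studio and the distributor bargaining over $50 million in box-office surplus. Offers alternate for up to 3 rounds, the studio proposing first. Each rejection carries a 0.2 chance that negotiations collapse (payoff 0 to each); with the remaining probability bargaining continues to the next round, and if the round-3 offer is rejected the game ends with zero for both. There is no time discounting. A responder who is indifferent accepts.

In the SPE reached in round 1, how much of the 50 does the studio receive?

42

Round 3 (the studio proposes): rejection yields 0 for the distributor; the studio offers 0 and keeps 50.
Round 2 (the distributor proposes): rejecting gives the studio an expected 0.8 × 50 = 40; the distributor offers that and keeps 10.
Round 1 (the studio proposes): rejecting gives the distributor an expected 0.8 × 10 = 8; the studio offers that and keeps 42.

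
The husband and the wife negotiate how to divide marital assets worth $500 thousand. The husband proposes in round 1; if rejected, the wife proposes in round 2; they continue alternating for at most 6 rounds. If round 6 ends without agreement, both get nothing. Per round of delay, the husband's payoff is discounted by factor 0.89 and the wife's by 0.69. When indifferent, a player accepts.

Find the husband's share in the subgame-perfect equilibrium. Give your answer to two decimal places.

308.64

Round 6 (the wife proposes): rejection yields 0 for the husband; the wife offers 0 and keeps 500.
Round 5 (the husband proposes): the wife can get 500 next round, worth 0.69 × 500 = 345 now, so the husband offers 345, keeping 155.
Round 4 (the wife proposes): the husband can get 155 next round, worth 0.89 × 155 = 137.95 now; the wife offers that and keeps 362.05.
Round 3 (the husband proposes): the wife can get 362.05 next round, worth 0.69 × 362.05 = 249.8145 now. The husband offers 249.8145 and keeps 500 − 249.8145 = 250.1855.
Round 2 (the wife proposes): the husband can get 250.1855 next round, worth 0.89 × 250.1855 = 222.665095 now, so the wife offers 222.665095, keeping 277.334905.
Round 1 (the husband proposes): the wife can get 277.334905 next round, worth 0.69 × 277.334905 = 191.36108445 now; the husband offers that and keeps 308.63891555.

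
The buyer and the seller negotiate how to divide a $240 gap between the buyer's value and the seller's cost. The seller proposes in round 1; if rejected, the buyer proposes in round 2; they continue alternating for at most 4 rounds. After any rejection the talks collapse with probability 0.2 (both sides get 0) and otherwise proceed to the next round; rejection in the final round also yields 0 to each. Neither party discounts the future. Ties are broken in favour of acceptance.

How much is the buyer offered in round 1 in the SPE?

161.28

Round 4 (the buyer proposes): rejection yields 0 for the seller; the buyer offers 0 and keeps 240.
Round 3 (the seller proposes): rejecting gives the buyer an expected 0.8 × 240 = 192. The seller offers 192 and keeps 240 − 192 = 48.
Round 2 (the buyer proposes): rejecting gives the seller an expected 0.8 × 48 = 38.4; the buyer offers that and keeps 201.6.
Round 1 (the seller proposes): rejecting gives the buyer an expected 0.8 × 201.6 = 161.28, so the seller offers 161.28, keeping 78.72.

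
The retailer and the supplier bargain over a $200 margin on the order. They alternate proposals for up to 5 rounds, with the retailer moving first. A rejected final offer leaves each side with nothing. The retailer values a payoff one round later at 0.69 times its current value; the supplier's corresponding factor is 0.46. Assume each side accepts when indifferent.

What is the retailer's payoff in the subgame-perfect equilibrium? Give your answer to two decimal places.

162.43

Solve by backward induction from round 5.
Round 5 (the retailer proposes): the supplier will accept anything ≥ 0, so the retailer offers 0 and keeps 200.
Round 4 (the supplier proposes): the retailer can get 200 next round, worth 0.69 × 200 = 138 now, so the supplier offers 138, keeping 62.
Round 3 (the retailer proposes): the supplier can get 62 next round, worth 0.46 × 62 = 28.52 now. The retailer offers 28.52 and keeps 200 − 28.52 = 171.48.
Round 2 (the supplier proposes): the retailer can get 171.48 next round, worth 0.69 × 171.48 = 118.3212 now; the supplier offers that and keeps 81.6788.
Round 1 (the retailer proposes): the supplier can get 81.6788 next round, worth 0.46 × 81.6788 = 37.572248 now; the retailer offers that and keeps 162.427752.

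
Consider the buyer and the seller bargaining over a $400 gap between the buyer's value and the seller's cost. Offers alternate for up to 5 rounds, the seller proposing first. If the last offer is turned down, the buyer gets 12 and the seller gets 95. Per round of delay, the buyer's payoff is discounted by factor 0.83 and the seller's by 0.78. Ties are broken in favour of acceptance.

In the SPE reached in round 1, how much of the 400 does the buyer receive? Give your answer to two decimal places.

125.36

Solve by backward induction from round 5.
Round 5 (the seller proposes): the buyer gets 12 if talks fail, so the seller offers 12 and keeps 388.
Round 4 (the buyer proposes): the seller can get 388 next round, worth 0.78 × 388 = 302.64 now, so the buyer offers 302.64, keeping 97.36.
Round 3 (the seller proposes): the buyer can get 97.36 next round, worth 0.83 × 97.36 = 80.8088 now, so the seller offers 80.8088, keeping 319.1912.
Round 2 (the buyer proposes): the seller can get 319.1912 next round, worth 0.78 × 319.1912 = 248.969136 now; the buyer offers that and keeps 151.030864.
Round 1 (the seller proposes): the buyer can get 151.030864 next round, worth 0.83 × 151.030864 = 125.35561712 now, so the seller offers 125.35561712, keeping 274.64438288.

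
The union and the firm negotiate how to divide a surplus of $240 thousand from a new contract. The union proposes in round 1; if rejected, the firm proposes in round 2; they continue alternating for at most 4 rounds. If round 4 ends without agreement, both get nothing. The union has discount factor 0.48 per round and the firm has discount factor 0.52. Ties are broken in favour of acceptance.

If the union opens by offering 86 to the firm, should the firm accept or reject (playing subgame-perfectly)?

Round 4 (the firm proposes): rejection yields 0 for the union; the firm offers 0 and keeps 240.
Round 3 (the union proposes): the firm can get 240 next round, worth 0.52 × 240 = 124.8 now; the union offers that and keeps 115.2.
Round 2 (the firm proposes): the union can get 115.2 next round, worth 0.48 × 115.2 = 55.296 now; the firm offers that and keeps 184.704.
So by rejecting in round 1, the firm gets 184.704 next round, worth 0.52 × 184.704 = 96.04608 now.
Offer 86 < 96.04608, so the firm rejects.

Reject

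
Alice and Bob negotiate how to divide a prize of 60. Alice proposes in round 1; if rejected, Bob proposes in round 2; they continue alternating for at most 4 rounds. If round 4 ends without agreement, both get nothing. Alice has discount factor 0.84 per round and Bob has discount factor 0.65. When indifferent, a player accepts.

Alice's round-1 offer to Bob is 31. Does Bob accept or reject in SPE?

Round 4 (Bob proposes): Alice will accept anything ≥ 0, so Bob offers 0 and keeps 60.
Round 3 (Alice proposes): Bob can get 60 next round, worth 0.65 × 60 = 39 now, so Alice offers 39, keeping 21.
Round 2 (Bob proposes): Alice can get 21 next round, worth 0.84 × 21 = 17.64 now; Bob offers that and keeps 42.36.
So by rejecting in round 1, Bob gets 42.36 next round, worth 0.65 × 42.36 = 27.534 now.
Offer 31 ≥ 27.534, so Bob accepts.

Accept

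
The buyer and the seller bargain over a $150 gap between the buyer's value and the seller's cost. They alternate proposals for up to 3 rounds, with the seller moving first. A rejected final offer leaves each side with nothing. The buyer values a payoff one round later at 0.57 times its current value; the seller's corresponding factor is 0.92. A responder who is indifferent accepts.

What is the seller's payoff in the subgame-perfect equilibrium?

143.16

Round 3 (the seller proposes): the buyer will accept anything ≥ 0, so the seller offers 0 and keeps 150.
Round 2 (the buyer proposes): the seller can get 150 next round, worth 0.92 × 150 = 138 now; the buyer offers that and keeps 12.
Round 1 (the seller proposes): the buyer can get 12 next round, worth 0.57 × 12 = 6.84 now; the seller offers that and keeps 143.16.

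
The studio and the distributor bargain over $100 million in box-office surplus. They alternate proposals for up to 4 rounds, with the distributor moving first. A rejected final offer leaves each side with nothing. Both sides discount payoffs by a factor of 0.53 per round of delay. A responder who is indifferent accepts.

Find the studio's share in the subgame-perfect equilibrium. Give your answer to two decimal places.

Solve by backward induction from round 4.
Round 4 (the studio proposes): rejection yields 0 for the distributor; the studio offers 0 and keeps 100.
Round 3 (the distributor proposes): the studio can get 100 next round, worth 0.53 × 100 = 53 now. The distributor offers 53 and keeps 100 − 53 = 47.
Round 2 (the studio proposes): the distributor can get 47 next round, worth 0.53 × 47 = 24.91 now; the studio offers that and keeps 75.09.
Round 1 (the distributor proposes): the studio can get 75.09 next round, worth 0.53 × 75.09 = 39.7977 now; the distributor offers that and keeps 60.2023.

39.80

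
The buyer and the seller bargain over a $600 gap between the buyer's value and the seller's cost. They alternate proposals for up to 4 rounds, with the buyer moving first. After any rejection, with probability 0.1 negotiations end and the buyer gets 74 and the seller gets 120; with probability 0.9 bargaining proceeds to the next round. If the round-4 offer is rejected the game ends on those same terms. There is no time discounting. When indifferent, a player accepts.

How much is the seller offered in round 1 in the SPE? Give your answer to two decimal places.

Round 4 (the seller proposes): the buyer gets 74 if talks fail, so the seller offers 74 and keeps 526.
Round 3 (the buyer proposes): rejecting gives the seller an expected 0.9 × 526 + 0.1 × 120 = 485.4, so the buyer offers 485.4, keeping 114.6.
Round 2 (the seller proposes): rejecting gives the buyer an expected 0.9 × 114.6 + 0.1 × 74 = 110.54, so the seller offers 110.54, keeping 489.46.
Round 1 (the buyer proposes): rejecting gives the seller an expected 0.9 × 489.46 + 0.1 × 120 = 452.514, so the buyer offers 452.514, keeping 147.486.

452.51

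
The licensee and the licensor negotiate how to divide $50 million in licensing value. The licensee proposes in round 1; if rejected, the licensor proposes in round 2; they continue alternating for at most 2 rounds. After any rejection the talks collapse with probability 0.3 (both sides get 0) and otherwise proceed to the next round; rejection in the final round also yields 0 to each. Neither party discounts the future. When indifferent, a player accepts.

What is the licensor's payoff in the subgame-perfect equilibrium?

By backward induction:
Round 2 (the licensor proposes): rejection yields 0 for the licensee; the licensor offers 0 and keeps 50.
Round 1 (the licensee proposes): rejecting gives the licensor an expected 0.7 × 50 = 35, so the licensee offers 35, keeping 15.

35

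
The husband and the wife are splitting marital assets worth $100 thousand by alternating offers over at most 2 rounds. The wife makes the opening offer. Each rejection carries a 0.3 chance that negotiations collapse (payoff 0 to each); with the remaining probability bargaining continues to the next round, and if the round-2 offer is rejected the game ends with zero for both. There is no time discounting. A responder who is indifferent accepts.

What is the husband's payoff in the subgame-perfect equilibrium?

70

By backward induction:
Round 2 (the husband proposes): the wife will accept anything ≥ 0, so the husband offers 0 and keeps 100.
Round 1 (the wife proposes): rejecting gives the husband an expected 0.7 × 100 = 70; the wife offers that and keeps 30.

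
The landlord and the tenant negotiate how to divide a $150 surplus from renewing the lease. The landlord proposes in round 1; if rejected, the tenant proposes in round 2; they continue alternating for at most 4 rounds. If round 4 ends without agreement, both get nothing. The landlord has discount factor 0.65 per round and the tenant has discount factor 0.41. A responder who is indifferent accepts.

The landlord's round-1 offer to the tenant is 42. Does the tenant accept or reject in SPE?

Accept

Round 4 (the tenant proposes): the landlord will accept anything ≥ 0, so the tenant offers 0 and keeps 150.
Round 3 (the landlord proposes): the tenant can get 150 next round, worth 0.41 × 150 = 61.5 now, so the landlord offers 61.5, keeping 88.5.
Round 2 (the tenant proposes): the landlord can get 88.5 next round, worth 0.65 × 88.5 = 57.525 now, so the tenant offers 57.525, keeping 92.475.
So by rejecting in round 1, the tenant gets 92.475 next round, worth 0.41 × 92.475 = 37.91475 now.
Offer 42 ≥ 37.91475, so the tenant accepts.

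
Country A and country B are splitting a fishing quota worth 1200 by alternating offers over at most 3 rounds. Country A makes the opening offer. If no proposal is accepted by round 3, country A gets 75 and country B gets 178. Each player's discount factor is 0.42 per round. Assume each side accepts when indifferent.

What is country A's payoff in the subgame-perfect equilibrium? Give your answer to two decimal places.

876.28

Round 3 (country A proposes): country B gets 178 if talks fail, so country A offers 178 and keeps 1022.
Round 2 (country B proposes): country A can get 1022 next round, worth 0.42 × 1022 = 429.24 now, so country B offers 429.24, keeping 770.76.
Round 1 (country A proposes): country B can get 770.76 next round, worth 0.42 × 770.76 = 323.7192 now, so country A offers 323.7192, keeping 876.2808.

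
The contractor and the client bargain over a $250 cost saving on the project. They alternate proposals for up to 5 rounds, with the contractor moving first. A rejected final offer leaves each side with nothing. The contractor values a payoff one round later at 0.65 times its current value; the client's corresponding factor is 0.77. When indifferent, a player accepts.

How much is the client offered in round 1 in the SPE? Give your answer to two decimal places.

101.10

Round 5 (the contractor proposes): rejection yields 0 for the client; the contractor offers 0 and keeps 250.
Round 4 (the client proposes): the contractor can get 250 next round, worth 0.65 × 250 = 162.5 now, so the client offers 162.5, keeping 87.5.
Round 3 (the contractor proposes): the client can get 87.5 next round, worth 0.77 × 87.5 = 67.375 now; the contractor offers that and keeps 182.625.
Round 2 (the client proposes): the contractor can get 182.625 next round, worth 0.65 × 182.625 = 118.70625 now. The client offers 118.70625 and keeps 250 − 118.70625 = 131.29375.
Round 1 (the contractor proposes): the client can get 131.29375 next round, worth 0.77 × 131.29375 = 101.0961875 now; the contractor offers that and keeps 148.9038125.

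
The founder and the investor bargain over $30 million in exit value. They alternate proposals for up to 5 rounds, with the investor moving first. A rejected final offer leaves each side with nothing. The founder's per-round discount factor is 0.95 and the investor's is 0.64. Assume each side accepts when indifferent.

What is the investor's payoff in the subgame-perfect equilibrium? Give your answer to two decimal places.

Round 5 (the investor proposes): rejection yields 0 for the founder; the investor offers 0 and keeps 30.
Round 4 (the founder proposes): the investor can get 30 next round, worth 0.64 × 30 = 19.2 now. The founder offers 19.2 and keeps 30 − 19.2 = 10.8.
Round 3 (the investor proposes): the founder can get 10.8 next round, worth 0.95 × 10.8 = 10.26 now; the investor offers that and keeps 19.74.
Round 2 (the founder proposes): the investor can get 19.74 next round, worth 0.64 × 19.74 = 12.6336 now; the founder offers that and keeps 17.3664.
Round 1 (the investor proposes): the founder can get 17.3664 next round, worth 0.95 × 17.3664 = 16.49808 now; the investor offers that and keeps 13.50192.

13.50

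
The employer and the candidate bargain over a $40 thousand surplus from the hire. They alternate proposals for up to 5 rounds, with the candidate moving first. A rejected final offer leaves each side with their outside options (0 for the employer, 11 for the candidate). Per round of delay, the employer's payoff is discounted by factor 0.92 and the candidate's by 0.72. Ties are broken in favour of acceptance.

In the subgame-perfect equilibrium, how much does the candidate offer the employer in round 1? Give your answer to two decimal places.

Round 5 (the candidate proposes): the employer will accept anything ≥ 0, so the candidate offers 0 and keeps 40.
Round 4 (the employer proposes): the candidate can get 40 next round, worth 0.72 × 40 = 28.8 now, so the employer offers 28.8, keeping 11.2.
Round 3 (the candidate proposes): the employer can get 11.2 next round, worth 0.92 × 11.2 = 10.304 now. The candidate offers 10.304 and keeps 40 − 10.304 = 29.696.
Round 2 (the employer proposes): the candidate can get 29.696 next round, worth 0.72 × 29.696 = 21.38112 now; the employer offers that and keeps 18.61888.
Round 1 (the candidate proposes): the employer can get 18.61888 next round, worth 0.92 × 18.61888 = 17.1293696 now. The candidate offers 17.1293696 and keeps 40 − 17.1293696 = 22.8706304.

17.13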